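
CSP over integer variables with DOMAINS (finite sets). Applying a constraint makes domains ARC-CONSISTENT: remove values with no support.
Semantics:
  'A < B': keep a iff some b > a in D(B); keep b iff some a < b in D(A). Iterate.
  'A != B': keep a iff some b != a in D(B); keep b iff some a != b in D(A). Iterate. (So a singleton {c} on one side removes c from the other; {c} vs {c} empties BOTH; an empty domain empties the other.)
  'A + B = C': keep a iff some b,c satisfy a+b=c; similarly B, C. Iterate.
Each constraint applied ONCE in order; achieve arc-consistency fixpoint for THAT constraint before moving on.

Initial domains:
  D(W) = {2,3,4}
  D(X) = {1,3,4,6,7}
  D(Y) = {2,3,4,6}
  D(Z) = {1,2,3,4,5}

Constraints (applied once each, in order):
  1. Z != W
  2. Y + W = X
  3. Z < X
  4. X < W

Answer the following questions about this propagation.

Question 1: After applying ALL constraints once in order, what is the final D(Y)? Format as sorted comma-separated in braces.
Constraint 1 (Z != W) on D(Z)={1,2,3,4,5} D(W)={2,3,4}: no change
Constraint 2 (Y + W = X) on D(Y)={2,3,4,6} D(W)={2,3,4} D(X)={1,3,4,6,7}: Y {2,3,4,6}->{2,3,4}; X {1,3,4,6,7}->{4,6,7}
Constraint 3 (Z < X) on D(Z)={1,2,3,4,5} D(X)={4,6,7}: no change
Constraint 4 (X < W) on D(X)={4,6,7} D(W)={2,3,4}: X {4,6,7}->{}; W {2,3,4}->{}
So after all 4 constraints: D(Y) = {2,3,4}

Answer: {2,3,4}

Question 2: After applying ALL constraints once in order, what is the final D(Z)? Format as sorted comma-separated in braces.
Answer: {1,2,3,4,5}

Derivation:
Constraint 1 (Z != W) on D(Z)={1,2,3,4,5} D(W)={2,3,4}: no change
Constraint 2 (Y + W = X) on D(Y)={2,3,4,6} D(W)={2,3,4} D(X)={1,3,4,6,7}: Y {2,3,4,6}->{2,3,4}; X {1,3,4,6,7}->{4,6,7}
Constraint 3 (Z < X) on D(Z)={1,2,3,4,5} D(X)={4,6,7}: no change
Constraint 4 (X < W) on D(X)={4,6,7} D(W)={2,3,4}: X {4,6,7}->{}; W {2,3,4}->{}
So after all 4 constraints: D(Z) = {1,2,3,4,5}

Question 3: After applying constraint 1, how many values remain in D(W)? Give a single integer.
Constraint 1 (Z != W) on D(Z)={1,2,3,4,5} D(W)={2,3,4}: no change
So after constraint 1: D(W)={2,3,4}, size = 3

Answer: 3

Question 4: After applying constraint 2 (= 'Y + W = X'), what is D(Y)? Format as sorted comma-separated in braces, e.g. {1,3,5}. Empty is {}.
Answer: {2,3,4}

Derivation:
Constraint 1 (Z != W) on D(Z)={1,2,3,4,5} D(W)={2,3,4}: no change
Constraint 2 (Y + W = X) on D(Y)={2,3,4,6} D(W)={2,3,4} D(X)={1,3,4,6,7}: Y {2,3,4,6}->{2,3,4}; X {1,3,4,6,7}->{4,6,7}
So after constraint 2: D(Y) = {2,3,4}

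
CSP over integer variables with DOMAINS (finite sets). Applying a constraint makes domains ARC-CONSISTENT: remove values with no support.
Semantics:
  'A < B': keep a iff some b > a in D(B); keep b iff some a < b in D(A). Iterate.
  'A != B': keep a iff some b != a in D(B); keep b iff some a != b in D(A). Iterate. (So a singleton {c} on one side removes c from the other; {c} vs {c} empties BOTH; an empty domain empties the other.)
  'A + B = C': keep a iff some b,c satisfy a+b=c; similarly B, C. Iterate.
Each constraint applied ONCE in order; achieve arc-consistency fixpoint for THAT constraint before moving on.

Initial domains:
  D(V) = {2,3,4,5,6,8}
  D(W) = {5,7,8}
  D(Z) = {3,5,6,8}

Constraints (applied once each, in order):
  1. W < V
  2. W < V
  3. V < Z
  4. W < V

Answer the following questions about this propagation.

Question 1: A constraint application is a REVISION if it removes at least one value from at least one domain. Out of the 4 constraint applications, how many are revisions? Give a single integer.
Constraint 1 (W < V) on D(W)={5,7,8} D(V)={2,3,4,5,6,8}: W {5,7,8}->{5,7}; V {2,3,4,5,6,8}->{6,8} => REVISION
Constraint 2 (W < V) on D(W)={5,7} D(V)={6,8}: no change => not a revision
Constraint 3 (V < Z) on D(V)={6,8} D(Z)={3,5,6,8}: V {6,8}->{6}; Z {3,5,6,8}->{8} => REVISION
Constraint 4 (W < V) on D(W)={5,7} D(V)={6}: W {5,7}->{5} => REVISION
Total revisions = 3

Answer: 3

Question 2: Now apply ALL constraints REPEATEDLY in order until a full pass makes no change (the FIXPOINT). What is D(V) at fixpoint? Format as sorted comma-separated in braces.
pass 0 (initial): D(V)={2,3,4,5,6,8}
pass 1: V {2,3,4,5,6,8}->{6}; W {5,7,8}->{5}; Z {3,5,6,8}->{8}
pass 2: no change
Fixpoint after 2 passes: D(V) = {6}

Answer: {6}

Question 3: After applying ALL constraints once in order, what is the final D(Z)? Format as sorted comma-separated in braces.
Answer: {8}

Derivation:
Constraint 1 (W < V) on D(W)={5,7,8} D(V)={2,3,4,5,6,8}: W {5,7,8}->{5,7}; V {2,3,4,5,6,8}->{6,8}
Constraint 2 (W < V) on D(W)={5,7} D(V)={6,8}: no change
Constraint 3 (V < Z) on D(V)={6,8} D(Z)={3,5,6,8}: V {6,8}->{6}; Z {3,5,6,8}->{8}
Constraint 4 (W < V) on D(W)={5,7} D(V)={6}: W {5,7}->{5}
So after all 4 constraints: D(Z) = {8}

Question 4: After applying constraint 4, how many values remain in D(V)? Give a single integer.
Answer: 1

Derivation:
Constraint 1 (W < V) on D(W)={5,7,8} D(V)={2,3,4,5,6,8}: W {5,7,8}->{5,7}; V {2,3,4,5,6,8}->{6,8}
Constraint 2 (W < V) on D(W)={5,7} D(V)={6,8}: no change
Constraint 3 (V < Z) on D(V)={6,8} D(Z)={3,5,6,8}: V {6,8}->{6}; Z {3,5,6,8}->{8}
Constraint 4 (W < V) on D(W)={5,7} D(V)={6}: W {5,7}->{5}
So after constraint 4: D(V)={6}, size = 1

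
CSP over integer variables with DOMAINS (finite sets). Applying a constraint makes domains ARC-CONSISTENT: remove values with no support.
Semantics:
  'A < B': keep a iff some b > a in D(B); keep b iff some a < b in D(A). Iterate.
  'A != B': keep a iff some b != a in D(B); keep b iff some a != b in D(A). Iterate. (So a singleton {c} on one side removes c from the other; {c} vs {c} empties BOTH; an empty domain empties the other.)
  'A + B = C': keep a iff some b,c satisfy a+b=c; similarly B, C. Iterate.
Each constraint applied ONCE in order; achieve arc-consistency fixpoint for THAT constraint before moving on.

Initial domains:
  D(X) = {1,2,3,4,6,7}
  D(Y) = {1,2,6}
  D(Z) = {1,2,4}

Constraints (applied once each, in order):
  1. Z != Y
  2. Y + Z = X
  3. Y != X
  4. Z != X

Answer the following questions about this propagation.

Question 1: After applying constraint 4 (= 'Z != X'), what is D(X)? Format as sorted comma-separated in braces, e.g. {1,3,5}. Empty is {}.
Constraint 1 (Z != Y) on D(Z)={1,2,4} D(Y)={1,2,6}: no change
Constraint 2 (Y + Z = X) on D(Y)={1,2,6} D(Z)={1,2,4} D(X)={1,2,3,4,6,7}: X {1,2,3,4,6,7}->{2,3,4,6,7}
Constraint 3 (Y != X) on D(Y)={1,2,6} D(X)={2,3,4,6,7}: no change
Constraint 4 (Z != X) on D(Z)={1,2,4} D(X)={2,3,4,6,7}: no change
So after constraint 4: D(X) = {2,3,4,6,7}

Answer: {2,3,4,6,7}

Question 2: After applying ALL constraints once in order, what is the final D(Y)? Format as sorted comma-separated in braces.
Constraint 1 (Z != Y) on D(Z)={1,2,4} D(Y)={1,2,6}: no change
Constraint 2 (Y + Z = X) on D(Y)={1,2,6} D(Z)={1,2,4} D(X)={1,2,3,4,6,7}: X {1,2,3,4,6,7}->{2,3,4,6,7}
Constraint 3 (Y != X) on D(Y)={1,2,6} D(X)={2,3,4,6,7}: no change
Constraint 4 (Z != X) on D(Z)={1,2,4} D(X)={2,3,4,6,7}: no change
So after all 4 constraints: D(Y) = {1,2,6}

Answer: {1,2,6}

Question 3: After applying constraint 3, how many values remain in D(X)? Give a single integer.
Answer: 5

Derivation:
Constraint 1 (Z != Y) on D(Z)={1,2,4} D(Y)={1,2,6}: no change
Constraint 2 (Y + Z = X) on D(Y)={1,2,6} D(Z)={1,2,4} D(X)={1,2,3,4,6,7}: X {1,2,3,4,6,7}->{2,3,4,6,7}
Constraint 3 (Y != X) on D(Y)={1,2,6} D(X)={2,3,4,6,7}: no change
So after constraint 3: D(X)={2,3,4,6,7}, size = 5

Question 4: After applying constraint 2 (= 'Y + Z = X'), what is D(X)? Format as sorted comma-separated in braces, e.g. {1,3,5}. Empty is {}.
Answer: {2,3,4,6,7}

Derivation:
Constraint 1 (Z != Y) on D(Z)={1,2,4} D(Y)={1,2,6}: no change
Constraint 2 (Y + Z = X) on D(Y)={1,2,6} D(Z)={1,2,4} D(X)={1,2,3,4,6,7}: X {1,2,3,4,6,7}->{2,3,4,6,7}
So after constraint 2: D(X) = {2,3,4,6,7}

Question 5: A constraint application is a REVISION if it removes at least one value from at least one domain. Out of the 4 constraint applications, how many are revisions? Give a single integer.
Answer: 1

Derivation:
Constraint 1 (Z != Y) on D(Z)={1,2,4} D(Y)={1,2,6}: no change => not a revision
Constraint 2 (Y + Z = X) on D(Y)={1,2,6} D(Z)={1,2,4} D(X)={1,2,3,4,6,7}: X {1,2,3,4,6,7}->{2,3,4,6,7} => REVISION
Constraint 3 (Y != X) on D(Y)={1,2,6} D(X)={2,3,4,6,7}: no change => not a revision
Constraint 4 (Z != X) on D(Z)={1,2,4} D(X)={2,3,4,6,7}: no change => not a revision
Total revisions = 1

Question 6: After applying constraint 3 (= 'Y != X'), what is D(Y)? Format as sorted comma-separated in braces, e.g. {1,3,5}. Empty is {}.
Answer: {1,2,6}

Derivation:
Constraint 1 (Z != Y) on D(Z)={1,2,4} D(Y)={1,2,6}: no change
Constraint 2 (Y + Z = X) on D(Y)={1,2,6} D(Z)={1,2,4} D(X)={1,2,3,4,6,7}: X {1,2,3,4,6,7}->{2,3,4,6,7}
Constraint 3 (Y != X) on D(Y)={1,2,6} D(X)={2,3,4,6,7}: no change
So after constraint 3: D(Y) = {1,2,6}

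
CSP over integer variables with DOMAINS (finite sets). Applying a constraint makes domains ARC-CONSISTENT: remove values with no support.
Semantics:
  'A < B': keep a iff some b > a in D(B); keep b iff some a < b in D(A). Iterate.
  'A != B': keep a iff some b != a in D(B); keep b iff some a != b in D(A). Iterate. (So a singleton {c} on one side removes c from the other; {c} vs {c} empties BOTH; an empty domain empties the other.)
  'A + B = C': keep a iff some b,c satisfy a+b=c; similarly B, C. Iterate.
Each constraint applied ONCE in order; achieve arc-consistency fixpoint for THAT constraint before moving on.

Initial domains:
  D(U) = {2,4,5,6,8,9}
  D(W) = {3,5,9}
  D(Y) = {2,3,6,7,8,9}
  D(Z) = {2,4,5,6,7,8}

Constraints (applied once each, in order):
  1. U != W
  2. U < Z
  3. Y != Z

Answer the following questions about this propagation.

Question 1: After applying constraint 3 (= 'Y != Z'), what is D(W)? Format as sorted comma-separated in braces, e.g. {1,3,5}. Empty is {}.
Constraint 1 (U != W) on D(U)={2,4,5,6,8,9} D(W)={3,5,9}: no change
Constraint 2 (U < Z) on D(U)={2,4,5,6,8,9} D(Z)={2,4,5,6,7,8}: U {2,4,5,6,8,9}->{2,4,5,6}; Z {2,4,5,6,7,8}->{4,5,6,7,8}
Constraint 3 (Y != Z) on D(Y)={2,3,6,7,8,9} D(Z)={4,5,6,7,8}: no change
So after constraint 3: D(W) = {3,5,9}

Answer: {3,5,9}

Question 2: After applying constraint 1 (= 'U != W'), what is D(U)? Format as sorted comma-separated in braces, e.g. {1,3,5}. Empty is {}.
Answer: {2,4,5,6,8,9}

Derivation:
Constraint 1 (U != W) on D(U)={2,4,5,6,8,9} D(W)={3,5,9}: no change
So after constraint 1: D(U) = {2,4,5,6,8,9}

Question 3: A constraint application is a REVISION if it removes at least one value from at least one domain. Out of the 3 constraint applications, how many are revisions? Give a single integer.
Constraint 1 (U != W) on D(U)={2,4,5,6,8,9} D(W)={3,5,9}: no change => not a revision
Constraint 2 (U < Z) on D(U)={2,4,5,6,8,9} D(Z)={2,4,5,6,7,8}: U {2,4,5,6,8,9}->{2,4,5,6}; Z {2,4,5,6,7,8}->{4,5,6,7,8} => REVISION
Constraint 3 (Y != Z) on D(Y)={2,3,6,7,8,9} D(Z)={4,5,6,7,8}: no change => not a revision
Total revisions = 1

Answer: 1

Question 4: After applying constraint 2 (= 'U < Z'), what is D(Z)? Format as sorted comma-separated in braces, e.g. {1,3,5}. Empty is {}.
Answer: {4,5,6,7,8}

Derivation:
Constraint 1 (U != W) on D(U)={2,4,5,6,8,9} D(W)={3,5,9}: no change
Constraint 2 (U < Z) on D(U)={2,4,5,6,8,9} D(Z)={2,4,5,6,7,8}: U {2,4,5,6,8,9}->{2,4,5,6}; Z {2,4,5,6,7,8}->{4,5,6,7,8}
So after constraint 2: D(Z) = {4,5,6,7,8}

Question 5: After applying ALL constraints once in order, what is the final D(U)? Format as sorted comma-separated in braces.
Answer: {2,4,5,6}

Derivation:
Constraint 1 (U != W) on D(U)={2,4,5,6,8,9} D(W)={3,5,9}: no change
Constraint 2 (U < Z) on D(U)={2,4,5,6,8,9} D(Z)={2,4,5,6,7,8}: U {2,4,5,6,8,9}->{2,4,5,6}; Z {2,4,5,6,7,8}->{4,5,6,7,8}
Constraint 3 (Y != Z) on D(Y)={2,3,6,7,8,9} D(Z)={4,5,6,7,8}: no change
So after all 3 constraints: D(U) = {2,4,5,6}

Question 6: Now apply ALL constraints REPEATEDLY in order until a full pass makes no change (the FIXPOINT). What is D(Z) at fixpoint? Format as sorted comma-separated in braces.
Answer: {4,5,6,7,8}

Derivation:
pass 0 (initial): D(Z)={2,4,5,6,7,8}
pass 1: U {2,4,5,6,8,9}->{2,4,5,6}; Z {2,4,5,6,7,8}->{4,5,6,7,8}
pass 2: no change
Fixpoint after 2 passes: D(Z) = {4,5,6,7,8}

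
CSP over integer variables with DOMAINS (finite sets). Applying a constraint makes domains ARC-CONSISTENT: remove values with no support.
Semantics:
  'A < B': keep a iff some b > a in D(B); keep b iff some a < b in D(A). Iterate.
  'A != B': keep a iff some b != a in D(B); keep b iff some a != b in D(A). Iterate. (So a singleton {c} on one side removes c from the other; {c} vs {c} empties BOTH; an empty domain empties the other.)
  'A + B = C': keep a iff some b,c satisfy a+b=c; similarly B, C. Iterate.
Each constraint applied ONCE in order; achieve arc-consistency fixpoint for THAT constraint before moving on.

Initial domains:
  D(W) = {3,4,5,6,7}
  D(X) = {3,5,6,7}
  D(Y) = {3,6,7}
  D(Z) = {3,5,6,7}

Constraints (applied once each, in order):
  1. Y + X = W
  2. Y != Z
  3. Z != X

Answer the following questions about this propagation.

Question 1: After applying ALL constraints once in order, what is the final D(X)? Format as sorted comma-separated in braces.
Constraint 1 (Y + X = W) on D(Y)={3,6,7} D(X)={3,5,6,7} D(W)={3,4,5,6,7}: Y {3,6,7}->{3}; X {3,5,6,7}->{3}; W {3,4,5,6,7}->{6}
Constraint 2 (Y != Z) on D(Y)={3} D(Z)={3,5,6,7}: Z {3,5,6,7}->{5,6,7}
Constraint 3 (Z != X) on D(Z)={5,6,7} D(X)={3}: no change
So after all 3 constraints: D(X) = {3}

Answer: {3}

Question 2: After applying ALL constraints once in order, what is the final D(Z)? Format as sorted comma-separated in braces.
Answer: {5,6,7}

Derivation:
Constraint 1 (Y + X = W) on D(Y)={3,6,7} D(X)={3,5,6,7} D(W)={3,4,5,6,7}: Y {3,6,7}->{3}; X {3,5,6,7}->{3}; W {3,4,5,6,7}->{6}
Constraint 2 (Y != Z) on D(Y)={3} D(Z)={3,5,6,7}: Z {3,5,6,7}->{5,6,7}
Constraint 3 (Z != X) on D(Z)={5,6,7} D(X)={3}: no change
So after all 3 constraints: D(Z) = {5,6,7}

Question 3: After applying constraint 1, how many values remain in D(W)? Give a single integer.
Constraint 1 (Y + X = W) on D(Y)={3,6,7} D(X)={3,5,6,7} D(W)={3,4,5,6,7}: Y {3,6,7}->{3}; X {3,5,6,7}->{3}; W {3,4,5,6,7}->{6}
So after constraint 1: D(W)={6}, size = 1

Answer: 1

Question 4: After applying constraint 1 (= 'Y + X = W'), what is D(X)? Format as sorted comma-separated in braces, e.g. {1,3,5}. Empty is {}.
Answer: {3}

Derivation:
Constraint 1 (Y + X = W) on D(Y)={3,6,7} D(X)={3,5,6,7} D(W)={3,4,5,6,7}: Y {3,6,7}->{3}; X {3,5,6,7}->{3}; W {3,4,5,6,7}->{6}
So after constraint 1: D(X) = {3}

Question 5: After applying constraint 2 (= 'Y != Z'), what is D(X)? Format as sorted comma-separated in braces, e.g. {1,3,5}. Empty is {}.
Constraint 1 (Y + X = W) on D(Y)={3,6,7} D(X)={3,5,6,7} D(W)={3,4,5,6,7}: Y {3,6,7}->{3}; X {3,5,6,7}->{3}; W {3,4,5,6,7}->{6}
Constraint 2 (Y != Z) on D(Y)={3} D(Z)={3,5,6,7}: Z {3,5,6,7}->{5,6,7}
So after constraint 2: D(X) = {3}

Answer: {3}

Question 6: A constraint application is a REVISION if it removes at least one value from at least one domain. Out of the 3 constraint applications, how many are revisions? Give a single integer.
Answer: 2

Derivation:
Constraint 1 (Y + X = W) on D(Y)={3,6,7} D(X)={3,5,6,7} D(W)={3,4,5,6,7}: Y {3,6,7}->{3}; X {3,5,6,7}->{3}; W {3,4,5,6,7}->{6} => REVISION
Constraint 2 (Y != Z) on D(Y)={3} D(Z)={3,5,6,7}: Z {3,5,6,7}->{5,6,7} => REVISION
Constraint 3 (Z != X) on D(Z)={5,6,7} D(X)={3}: no change => not a revision
Total revisions = 2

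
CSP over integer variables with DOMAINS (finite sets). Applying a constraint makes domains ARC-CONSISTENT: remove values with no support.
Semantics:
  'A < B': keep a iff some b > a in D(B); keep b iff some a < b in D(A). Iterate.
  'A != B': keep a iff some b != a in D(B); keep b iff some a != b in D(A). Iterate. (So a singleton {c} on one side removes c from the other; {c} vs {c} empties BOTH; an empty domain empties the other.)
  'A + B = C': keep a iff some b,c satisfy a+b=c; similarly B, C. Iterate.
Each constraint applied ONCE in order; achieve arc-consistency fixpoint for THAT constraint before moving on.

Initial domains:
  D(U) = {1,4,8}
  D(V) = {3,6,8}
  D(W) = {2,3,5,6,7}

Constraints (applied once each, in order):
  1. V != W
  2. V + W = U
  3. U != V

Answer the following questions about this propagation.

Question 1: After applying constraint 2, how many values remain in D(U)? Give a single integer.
Constraint 1 (V != W) on D(V)={3,6,8} D(W)={2,3,5,6,7}: no change
Constraint 2 (V + W = U) on D(V)={3,6,8} D(W)={2,3,5,6,7} D(U)={1,4,8}: V {3,6,8}->{3,6}; W {2,3,5,6,7}->{2,5}; U {1,4,8}->{8}
So after constraint 2: D(U)={8}, size = 1

Answer: 1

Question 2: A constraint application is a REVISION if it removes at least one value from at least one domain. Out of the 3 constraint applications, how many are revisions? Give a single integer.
Constraint 1 (V != W) on D(V)={3,6,8} D(W)={2,3,5,6,7}: no change => not a revision
Constraint 2 (V + W = U) on D(V)={3,6,8} D(W)={2,3,5,6,7} D(U)={1,4,8}: V {3,6,8}->{3,6}; W {2,3,5,6,7}->{2,5}; U {1,4,8}->{8} => REVISION
Constraint 3 (U != V) on D(U)={8} D(V)={3,6}: no change => not a revision
Total revisions = 1

Answer: 1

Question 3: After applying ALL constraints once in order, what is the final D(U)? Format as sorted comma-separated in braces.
Constraint 1 (V != W) on D(V)={3,6,8} D(W)={2,3,5,6,7}: no change
Constraint 2 (V + W = U) on D(V)={3,6,8} D(W)={2,3,5,6,7} D(U)={1,4,8}: V {3,6,8}->{3,6}; W {2,3,5,6,7}->{2,5}; U {1,4,8}->{8}
Constraint 3 (U != V) on D(U)={8} D(V)={3,6}: no change
So after all 3 constraints: D(U) = {8}

Answer: {8}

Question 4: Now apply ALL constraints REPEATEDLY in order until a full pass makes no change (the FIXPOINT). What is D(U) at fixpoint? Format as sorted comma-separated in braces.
pass 0 (initial): D(U)={1,4,8}
pass 1: U {1,4,8}->{8}; V {3,6,8}->{3,6}; W {2,3,5,6,7}->{2,5}
pass 2: no change
Fixpoint after 2 passes: D(U) = {8}

Answer: {8}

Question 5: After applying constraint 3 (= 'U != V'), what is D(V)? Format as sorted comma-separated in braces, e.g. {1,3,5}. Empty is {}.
Constraint 1 (V != W) on D(V)={3,6,8} D(W)={2,3,5,6,7}: no change
Constraint 2 (V + W = U) on D(V)={3,6,8} D(W)={2,3,5,6,7} D(U)={1,4,8}: V {3,6,8}->{3,6}; W {2,3,5,6,7}->{2,5}; U {1,4,8}->{8}
Constraint 3 (U != V) on D(U)={8} D(V)={3,6}: no change
So after constraint 3: D(V) = {3,6}

Answer: {3,6}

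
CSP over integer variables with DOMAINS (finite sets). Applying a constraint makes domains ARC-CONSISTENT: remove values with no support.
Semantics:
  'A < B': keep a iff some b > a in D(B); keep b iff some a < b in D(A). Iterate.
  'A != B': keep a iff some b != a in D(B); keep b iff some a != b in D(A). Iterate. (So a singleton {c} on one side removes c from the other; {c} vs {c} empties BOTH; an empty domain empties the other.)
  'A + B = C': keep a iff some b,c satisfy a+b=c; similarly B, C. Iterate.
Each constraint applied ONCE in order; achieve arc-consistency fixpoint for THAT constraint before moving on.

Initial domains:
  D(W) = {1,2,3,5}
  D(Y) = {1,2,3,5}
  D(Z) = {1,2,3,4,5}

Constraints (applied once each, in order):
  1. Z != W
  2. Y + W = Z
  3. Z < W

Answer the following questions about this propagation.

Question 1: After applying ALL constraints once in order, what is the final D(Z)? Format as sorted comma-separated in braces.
Constraint 1 (Z != W) on D(Z)={1,2,3,4,5} D(W)={1,2,3,5}: no change
Constraint 2 (Y + W = Z) on D(Y)={1,2,3,5} D(W)={1,2,3,5} D(Z)={1,2,3,4,5}: Y {1,2,3,5}->{1,2,3}; W {1,2,3,5}->{1,2,3}; Z {1,2,3,4,5}->{2,3,4,5}
Constraint 3 (Z < W) on D(Z)={2,3,4,5} D(W)={1,2,3}: Z {2,3,4,5}->{2}; W {1,2,3}->{3}
So after all 3 constraints: D(Z) = {2}

Answer: {2}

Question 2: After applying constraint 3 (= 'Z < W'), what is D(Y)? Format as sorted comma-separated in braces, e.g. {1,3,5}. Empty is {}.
Constraint 1 (Z != W) on D(Z)={1,2,3,4,5} D(W)={1,2,3,5}: no change
Constraint 2 (Y + W = Z) on D(Y)={1,2,3,5} D(W)={1,2,3,5} D(Z)={1,2,3,4,5}: Y {1,2,3,5}->{1,2,3}; W {1,2,3,5}->{1,2,3}; Z {1,2,3,4,5}->{2,3,4,5}
Constraint 3 (Z < W) on D(Z)={2,3,4,5} D(W)={1,2,3}: Z {2,3,4,5}->{2}; W {1,2,3}->{3}
So after constraint 3: D(Y) = {1,2,3}

Answer: {1,2,3}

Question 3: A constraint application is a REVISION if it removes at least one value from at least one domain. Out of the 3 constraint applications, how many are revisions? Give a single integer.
Constraint 1 (Z != W) on D(Z)={1,2,3,4,5} D(W)={1,2,3,5}: no change => not a revision
Constraint 2 (Y + W = Z) on D(Y)={1,2,3,5} D(W)={1,2,3,5} D(Z)={1,2,3,4,5}: Y {1,2,3,5}->{1,2,3}; W {1,2,3,5}->{1,2,3}; Z {1,2,3,4,5}->{2,3,4,5} => REVISION
Constraint 3 (Z < W) on D(Z)={2,3,4,5} D(W)={1,2,3}: Z {2,3,4,5}->{2}; W {1,2,3}->{3} => REVISION
Total revisions = 2

Answer: 2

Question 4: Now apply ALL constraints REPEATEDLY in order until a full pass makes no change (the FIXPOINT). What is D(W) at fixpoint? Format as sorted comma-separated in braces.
Answer: {}

Derivation:
pass 0 (initial): D(W)={1,2,3,5}
pass 1: W {1,2,3,5}->{3}; Y {1,2,3,5}->{1,2,3}; Z {1,2,3,4,5}->{2}
pass 2: W {3}->{}; Y {1,2,3}->{}; Z {2}->{}
pass 3: no change
Fixpoint after 3 passes: D(W) = {}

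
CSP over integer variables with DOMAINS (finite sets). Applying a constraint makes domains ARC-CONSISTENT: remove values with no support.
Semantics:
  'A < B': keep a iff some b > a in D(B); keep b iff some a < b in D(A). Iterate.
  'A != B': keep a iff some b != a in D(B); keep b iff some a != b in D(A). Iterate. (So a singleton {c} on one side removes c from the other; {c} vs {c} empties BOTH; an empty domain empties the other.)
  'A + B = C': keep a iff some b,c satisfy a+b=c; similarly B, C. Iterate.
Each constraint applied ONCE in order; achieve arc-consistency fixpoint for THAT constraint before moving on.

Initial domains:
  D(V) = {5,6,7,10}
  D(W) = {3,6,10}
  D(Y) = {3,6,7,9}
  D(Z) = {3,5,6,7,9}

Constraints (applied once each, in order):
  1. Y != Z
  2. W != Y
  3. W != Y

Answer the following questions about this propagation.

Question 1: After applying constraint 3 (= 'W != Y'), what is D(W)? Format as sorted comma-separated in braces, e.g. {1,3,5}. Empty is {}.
Constraint 1 (Y != Z) on D(Y)={3,6,7,9} D(Z)={3,5,6,7,9}: no change
Constraint 2 (W != Y) on D(W)={3,6,10} D(Y)={3,6,7,9}: no change
Constraint 3 (W != Y) on D(W)={3,6,10} D(Y)={3,6,7,9}: no change
So after constraint 3: D(W) = {3,6,10}

Answer: {3,6,10}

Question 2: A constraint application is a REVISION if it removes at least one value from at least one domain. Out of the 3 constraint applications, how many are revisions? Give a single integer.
Answer: 0

Derivation:
Constraint 1 (Y != Z) on D(Y)={3,6,7,9} D(Z)={3,5,6,7,9}: no change => not a revision
Constraint 2 (W != Y) on D(W)={3,6,10} D(Y)={3,6,7,9}: no change => not a revision
Constraint 3 (W != Y) on D(W)={3,6,10} D(Y)={3,6,7,9}: no change => not a revision
Total revisions = 0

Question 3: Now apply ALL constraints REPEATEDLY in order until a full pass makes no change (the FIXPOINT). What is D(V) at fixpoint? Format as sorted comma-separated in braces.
pass 0 (initial): D(V)={5,6,7,10}
pass 1: no change
Fixpoint after 1 passes: D(V) = {5,6,7,10}

Answer: {5,6,7,10}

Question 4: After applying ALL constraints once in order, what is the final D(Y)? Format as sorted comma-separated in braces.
Answer: {3,6,7,9}

Derivation:
Constraint 1 (Y != Z) on D(Y)={3,6,7,9} D(Z)={3,5,6,7,9}: no change
Constraint 2 (W != Y) on D(W)={3,6,10} D(Y)={3,6,7,9}: no change
Constraint 3 (W != Y) on D(W)={3,6,10} D(Y)={3,6,7,9}: no change
So after all 3 constraints: D(Y) = {3,6,7,9}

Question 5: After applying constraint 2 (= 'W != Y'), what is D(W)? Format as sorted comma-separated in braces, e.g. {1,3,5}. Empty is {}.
Constraint 1 (Y != Z) on D(Y)={3,6,7,9} D(Z)={3,5,6,7,9}: no change
Constraint 2 (W != Y) on D(W)={3,6,10} D(Y)={3,6,7,9}: no change
So after constraint 2: D(W) = {3,6,10}

Answer: {3,6,10}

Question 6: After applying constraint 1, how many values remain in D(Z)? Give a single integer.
Answer: 5

Derivation:
Constraint 1 (Y != Z) on D(Y)={3,6,7,9} D(Z)={3,5,6,7,9}: no change
So after constraint 1: D(Z)={3,5,6,7,9}, size = 5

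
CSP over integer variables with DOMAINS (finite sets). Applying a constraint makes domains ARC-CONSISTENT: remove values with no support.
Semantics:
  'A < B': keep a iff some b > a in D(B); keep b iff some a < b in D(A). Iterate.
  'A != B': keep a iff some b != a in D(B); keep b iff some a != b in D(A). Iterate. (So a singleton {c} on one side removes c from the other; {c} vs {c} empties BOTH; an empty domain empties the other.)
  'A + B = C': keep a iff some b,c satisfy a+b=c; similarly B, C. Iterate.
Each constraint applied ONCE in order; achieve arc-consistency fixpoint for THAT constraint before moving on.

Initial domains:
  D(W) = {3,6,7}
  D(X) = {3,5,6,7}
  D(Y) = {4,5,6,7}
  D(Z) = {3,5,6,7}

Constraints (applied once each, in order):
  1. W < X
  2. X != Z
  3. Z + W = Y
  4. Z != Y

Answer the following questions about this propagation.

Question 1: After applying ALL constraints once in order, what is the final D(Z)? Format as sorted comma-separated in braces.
Constraint 1 (W < X) on D(W)={3,6,7} D(X)={3,5,6,7}: W {3,6,7}->{3,6}; X {3,5,6,7}->{5,6,7}
Constraint 2 (X != Z) on D(X)={5,6,7} D(Z)={3,5,6,7}: no change
Constraint 3 (Z + W = Y) on D(Z)={3,5,6,7} D(W)={3,6} D(Y)={4,5,6,7}: Z {3,5,6,7}->{3}; W {3,6}->{3}; Y {4,5,6,7}->{6}
Constraint 4 (Z != Y) on D(Z)={3} D(Y)={6}: no change
So after all 4 constraints: D(Z) = {3}

Answer: {3}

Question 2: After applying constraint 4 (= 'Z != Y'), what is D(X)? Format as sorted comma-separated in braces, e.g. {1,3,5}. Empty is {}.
Answer: {5,6,7}

Derivation:
Constraint 1 (W < X) on D(W)={3,6,7} D(X)={3,5,6,7}: W {3,6,7}->{3,6}; X {3,5,6,7}->{5,6,7}
Constraint 2 (X != Z) on D(X)={5,6,7} D(Z)={3,5,6,7}: no change
Constraint 3 (Z + W = Y) on D(Z)={3,5,6,7} D(W)={3,6} D(Y)={4,5,6,7}: Z {3,5,6,7}->{3}; W {3,6}->{3}; Y {4,5,6,7}->{6}
Constraint 4 (Z != Y) on D(Z)={3} D(Y)={6}: no change
So after constraint 4: D(X) = {5,6,7}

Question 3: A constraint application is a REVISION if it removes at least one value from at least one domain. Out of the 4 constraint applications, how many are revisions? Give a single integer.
Answer: 2

Derivation:
Constraint 1 (W < X) on D(W)={3,6,7} D(X)={3,5,6,7}: W {3,6,7}->{3,6}; X {3,5,6,7}->{5,6,7} => REVISION
Constraint 2 (X != Z) on D(X)={5,6,7} D(Z)={3,5,6,7}: no change => not a revision
Constraint 3 (Z + W = Y) on D(Z)={3,5,6,7} D(W)={3,6} D(Y)={4,5,6,7}: Z {3,5,6,7}->{3}; W {3,6}->{3}; Y {4,5,6,7}->{6} => REVISION
Constraint 4 (Z != Y) on D(Z)={3} D(Y)={6}: no change => not a revision
Total revisions = 2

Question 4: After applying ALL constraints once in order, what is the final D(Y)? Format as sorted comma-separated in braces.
Answer: {6}

Derivation:
Constraint 1 (W < X) on D(W)={3,6,7} D(X)={3,5,6,7}: W {3,6,7}->{3,6}; X {3,5,6,7}->{5,6,7}
Constraint 2 (X != Z) on D(X)={5,6,7} D(Z)={3,5,6,7}: no change
Constraint 3 (Z + W = Y) on D(Z)={3,5,6,7} D(W)={3,6} D(Y)={4,5,6,7}: Z {3,5,6,7}->{3}; W {3,6}->{3}; Y {4,5,6,7}->{6}
Constraint 4 (Z != Y) on D(Z)={3} D(Y)={6}: no change
So after all 4 constraints: D(Y) = {6}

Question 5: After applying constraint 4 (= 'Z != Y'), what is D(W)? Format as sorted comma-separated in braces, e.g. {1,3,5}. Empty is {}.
Constraint 1 (W < X) on D(W)={3,6,7} D(X)={3,5,6,7}: W {3,6,7}->{3,6}; X {3,5,6,7}->{5,6,7}
Constraint 2 (X != Z) on D(X)={5,6,7} D(Z)={3,5,6,7}: no change
Constraint 3 (Z + W = Y) on D(Z)={3,5,6,7} D(W)={3,6} D(Y)={4,5,6,7}: Z {3,5,6,7}->{3}; W {3,6}->{3}; Y {4,5,6,7}->{6}
Constraint 4 (Z != Y) on D(Z)={3} D(Y)={6}: no change
So after constraint 4: D(W) = {3}

Answer: {3}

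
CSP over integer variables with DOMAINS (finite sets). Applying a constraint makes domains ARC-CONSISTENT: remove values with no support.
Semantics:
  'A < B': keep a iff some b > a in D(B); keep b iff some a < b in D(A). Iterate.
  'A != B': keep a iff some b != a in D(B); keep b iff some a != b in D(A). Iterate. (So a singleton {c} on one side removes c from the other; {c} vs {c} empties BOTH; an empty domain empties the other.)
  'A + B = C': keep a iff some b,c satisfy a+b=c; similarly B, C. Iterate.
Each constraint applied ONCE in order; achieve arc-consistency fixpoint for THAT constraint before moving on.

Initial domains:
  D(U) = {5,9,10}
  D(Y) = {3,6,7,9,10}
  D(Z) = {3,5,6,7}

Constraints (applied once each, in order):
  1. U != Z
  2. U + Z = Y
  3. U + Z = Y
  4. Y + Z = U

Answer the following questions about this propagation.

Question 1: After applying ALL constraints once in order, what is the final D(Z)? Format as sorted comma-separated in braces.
Constraint 1 (U != Z) on D(U)={5,9,10} D(Z)={3,5,6,7}: no change
Constraint 2 (U + Z = Y) on D(U)={5,9,10} D(Z)={3,5,6,7} D(Y)={3,6,7,9,10}: U {5,9,10}->{5}; Z {3,5,6,7}->{5}; Y {3,6,7,9,10}->{10}
Constraint 3 (U + Z = Y) on D(U)={5} D(Z)={5} D(Y)={10}: no change
Constraint 4 (Y + Z = U) on D(Y)={10} D(Z)={5} D(U)={5}: Y {10}->{}; Z {5}->{}; U {5}->{}
So after all 4 constraints: D(Z) = {}

Answer: {}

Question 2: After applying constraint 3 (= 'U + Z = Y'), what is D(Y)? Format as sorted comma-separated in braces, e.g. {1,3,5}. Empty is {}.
Constraint 1 (U != Z) on D(U)={5,9,10} D(Z)={3,5,6,7}: no change
Constraint 2 (U + Z = Y) on D(U)={5,9,10} D(Z)={3,5,6,7} D(Y)={3,6,7,9,10}: U {5,9,10}->{5}; Z {3,5,6,7}->{5}; Y {3,6,7,9,10}->{10}
Constraint 3 (U + Z = Y) on D(U)={5} D(Z)={5} D(Y)={10}: no change
So after constraint 3: D(Y) = {10}

Answer: {10}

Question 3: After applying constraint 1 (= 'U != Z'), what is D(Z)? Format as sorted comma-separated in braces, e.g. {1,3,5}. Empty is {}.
Answer: {3,5,6,7}

Derivation:
Constraint 1 (U != Z) on D(U)={5,9,10} D(Z)={3,5,6,7}: no change
So after constraint 1: D(Z) = {3,5,6,7}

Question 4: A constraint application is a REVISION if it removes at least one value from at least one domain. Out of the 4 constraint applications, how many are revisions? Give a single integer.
Constraint 1 (U != Z) on D(U)={5,9,10} D(Z)={3,5,6,7}: no change => not a revision
Constraint 2 (U + Z = Y) on D(U)={5,9,10} D(Z)={3,5,6,7} D(Y)={3,6,7,9,10}: U {5,9,10}->{5}; Z {3,5,6,7}->{5}; Y {3,6,7,9,10}->{10} => REVISION
Constraint 3 (U + Z = Y) on D(U)={5} D(Z)={5} D(Y)={10}: no change => not a revision
Constraint 4 (Y + Z = U) on D(Y)={10} D(Z)={5} D(U)={5}: Y {10}->{}; Z {5}->{}; U {5}->{} => REVISION
Total revisions = 2

Answer: 2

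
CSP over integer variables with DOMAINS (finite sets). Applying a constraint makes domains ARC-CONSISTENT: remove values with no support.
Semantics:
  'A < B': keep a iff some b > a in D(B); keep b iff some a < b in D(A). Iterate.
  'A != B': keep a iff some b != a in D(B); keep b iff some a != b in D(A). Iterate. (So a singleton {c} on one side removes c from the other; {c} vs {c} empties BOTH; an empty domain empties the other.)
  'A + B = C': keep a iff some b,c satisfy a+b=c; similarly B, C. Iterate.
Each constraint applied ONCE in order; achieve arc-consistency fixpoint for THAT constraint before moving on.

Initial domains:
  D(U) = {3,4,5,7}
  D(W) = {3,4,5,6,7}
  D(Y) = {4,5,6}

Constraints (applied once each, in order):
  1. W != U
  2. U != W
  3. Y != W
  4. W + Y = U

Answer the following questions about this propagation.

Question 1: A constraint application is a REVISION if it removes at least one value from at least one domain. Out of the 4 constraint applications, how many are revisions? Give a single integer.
Constraint 1 (W != U) on D(W)={3,4,5,6,7} D(U)={3,4,5,7}: no change => not a revision
Constraint 2 (U != W) on D(U)={3,4,5,7} D(W)={3,4,5,6,7}: no change => not a revision
Constraint 3 (Y != W) on D(Y)={4,5,6} D(W)={3,4,5,6,7}: no change => not a revision
Constraint 4 (W + Y = U) on D(W)={3,4,5,6,7} D(Y)={4,5,6} D(U)={3,4,5,7}: W {3,4,5,6,7}->{3}; Y {4,5,6}->{4}; U {3,4,5,7}->{7} => REVISION
Total revisions = 1

Answer: 1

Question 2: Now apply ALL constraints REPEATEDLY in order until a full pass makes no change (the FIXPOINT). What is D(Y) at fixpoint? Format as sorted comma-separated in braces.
pass 0 (initial): D(Y)={4,5,6}
pass 1: U {3,4,5,7}->{7}; W {3,4,5,6,7}->{3}; Y {4,5,6}->{4}
pass 2: no change
Fixpoint after 2 passes: D(Y) = {4}

Answer: {4}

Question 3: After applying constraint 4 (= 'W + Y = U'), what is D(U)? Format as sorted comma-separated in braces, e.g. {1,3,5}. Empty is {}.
Constraint 1 (W != U) on D(W)={3,4,5,6,7} D(U)={3,4,5,7}: no change
Constraint 2 (U != W) on D(U)={3,4,5,7} D(W)={3,4,5,6,7}: no change
Constraint 3 (Y != W) on D(Y)={4,5,6} D(W)={3,4,5,6,7}: no change
Constraint 4 (W + Y = U) on D(W)={3,4,5,6,7} D(Y)={4,5,6} D(U)={3,4,5,7}: W {3,4,5,6,7}->{3}; Y {4,5,6}->{4}; U {3,4,5,7}->{7}
So after constraint 4: D(U) = {7}

Answer: {7}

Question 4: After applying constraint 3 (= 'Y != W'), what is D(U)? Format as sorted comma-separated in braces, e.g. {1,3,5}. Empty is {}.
Constraint 1 (W != U) on D(W)={3,4,5,6,7} D(U)={3,4,5,7}: no change
Constraint 2 (U != W) on D(U)={3,4,5,7} D(W)={3,4,5,6,7}: no change
Constraint 3 (Y != W) on D(Y)={4,5,6} D(W)={3,4,5,6,7}: no change
So after constraint 3: D(U) = {3,4,5,7}

Answer: {3,4,5,7}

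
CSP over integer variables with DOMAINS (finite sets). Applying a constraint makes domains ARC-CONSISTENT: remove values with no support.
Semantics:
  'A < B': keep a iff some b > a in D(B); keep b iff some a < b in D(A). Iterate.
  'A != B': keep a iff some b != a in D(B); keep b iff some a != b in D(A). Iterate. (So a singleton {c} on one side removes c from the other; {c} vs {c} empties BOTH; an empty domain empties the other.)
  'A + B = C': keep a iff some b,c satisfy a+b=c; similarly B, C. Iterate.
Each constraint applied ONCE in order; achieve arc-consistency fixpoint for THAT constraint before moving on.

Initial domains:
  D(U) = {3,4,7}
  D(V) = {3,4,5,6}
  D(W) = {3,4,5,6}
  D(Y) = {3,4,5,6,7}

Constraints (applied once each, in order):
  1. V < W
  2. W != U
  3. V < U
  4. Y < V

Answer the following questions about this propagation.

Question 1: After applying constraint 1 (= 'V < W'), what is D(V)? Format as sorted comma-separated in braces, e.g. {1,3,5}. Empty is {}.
Constraint 1 (V < W) on D(V)={3,4,5,6} D(W)={3,4,5,6}: V {3,4,5,6}->{3,4,5}; W {3,4,5,6}->{4,5,6}
So after constraint 1: D(V) = {3,4,5}

Answer: {3,4,5}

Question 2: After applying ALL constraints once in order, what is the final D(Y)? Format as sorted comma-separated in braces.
Constraint 1 (V < W) on D(V)={3,4,5,6} D(W)={3,4,5,6}: V {3,4,5,6}->{3,4,5}; W {3,4,5,6}->{4,5,6}
Constraint 2 (W != U) on D(W)={4,5,6} D(U)={3,4,7}: no change
Constraint 3 (V < U) on D(V)={3,4,5} D(U)={3,4,7}: U {3,4,7}->{4,7}
Constraint 4 (Y < V) on D(Y)={3,4,5,6,7} D(V)={3,4,5}: Y {3,4,5,6,7}->{3,4}; V {3,4,5}->{4,5}
So after all 4 constraints: D(Y) = {3,4}

Answer: {3,4}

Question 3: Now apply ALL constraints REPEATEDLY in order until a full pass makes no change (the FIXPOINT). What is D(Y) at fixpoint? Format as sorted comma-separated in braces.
pass 0 (initial): D(Y)={3,4,5,6,7}
pass 1: U {3,4,7}->{4,7}; V {3,4,5,6}->{4,5}; W {3,4,5,6}->{4,5,6}; Y {3,4,5,6,7}->{3,4}
pass 2: U {4,7}->{7}; W {4,5,6}->{5,6}
pass 3: no change
Fixpoint after 3 passes: D(Y) = {3,4}

Answer: {3,4}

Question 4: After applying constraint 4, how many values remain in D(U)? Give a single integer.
Constraint 1 (V < W) on D(V)={3,4,5,6} D(W)={3,4,5,6}: V {3,4,5,6}->{3,4,5}; W {3,4,5,6}->{4,5,6}
Constraint 2 (W != U) on D(W)={4,5,6} D(U)={3,4,7}: no change
Constraint 3 (V < U) on D(V)={3,4,5} D(U)={3,4,7}: U {3,4,7}->{4,7}
Constraint 4 (Y < V) on D(Y)={3,4,5,6,7} D(V)={3,4,5}: Y {3,4,5,6,7}->{3,4}; V {3,4,5}->{4,5}
So after constraint 4: D(U)={4,7}, size = 2

Answer: 2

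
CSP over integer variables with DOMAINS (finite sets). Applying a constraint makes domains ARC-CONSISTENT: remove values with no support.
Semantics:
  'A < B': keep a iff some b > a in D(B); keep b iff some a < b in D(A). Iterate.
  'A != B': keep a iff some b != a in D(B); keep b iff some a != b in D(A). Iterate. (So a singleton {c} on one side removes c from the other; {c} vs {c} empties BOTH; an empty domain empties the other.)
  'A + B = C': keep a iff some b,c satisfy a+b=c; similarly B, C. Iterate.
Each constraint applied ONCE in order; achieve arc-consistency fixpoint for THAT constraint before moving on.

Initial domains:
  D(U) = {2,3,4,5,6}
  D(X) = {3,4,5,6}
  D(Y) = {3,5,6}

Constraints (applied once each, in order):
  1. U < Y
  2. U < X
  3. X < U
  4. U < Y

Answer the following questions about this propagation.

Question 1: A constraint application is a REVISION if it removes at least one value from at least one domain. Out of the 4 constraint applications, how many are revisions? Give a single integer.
Constraint 1 (U < Y) on D(U)={2,3,4,5,6} D(Y)={3,5,6}: U {2,3,4,5,6}->{2,3,4,5} => REVISION
Constraint 2 (U < X) on D(U)={2,3,4,5} D(X)={3,4,5,6}: no change => not a revision
Constraint 3 (X < U) on D(X)={3,4,5,6} D(U)={2,3,4,5}: X {3,4,5,6}->{3,4}; U {2,3,4,5}->{4,5} => REVISION
Constraint 4 (U < Y) on D(U)={4,5} D(Y)={3,5,6}: Y {3,5,6}->{5,6} => REVISION
Total revisions = 3

Answer: 3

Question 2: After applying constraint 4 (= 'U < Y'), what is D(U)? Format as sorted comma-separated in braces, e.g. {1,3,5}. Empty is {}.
Answer: {4,5}

Derivation:
Constraint 1 (U < Y) on D(U)={2,3,4,5,6} D(Y)={3,5,6}: U {2,3,4,5,6}->{2,3,4,5}
Constraint 2 (U < X) on D(U)={2,3,4,5} D(X)={3,4,5,6}: no change
Constraint 3 (X < U) on D(X)={3,4,5,6} D(U)={2,3,4,5}: X {3,4,5,6}->{3,4}; U {2,3,4,5}->{4,5}
Constraint 4 (U < Y) on D(U)={4,5} D(Y)={3,5,6}: Y {3,5,6}->{5,6}
So after constraint 4: D(U) = {4,5}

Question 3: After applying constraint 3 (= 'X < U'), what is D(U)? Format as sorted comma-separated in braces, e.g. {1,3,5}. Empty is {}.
Answer: {4,5}

Derivation:
Constraint 1 (U < Y) on D(U)={2,3,4,5,6} D(Y)={3,5,6}: U {2,3,4,5,6}->{2,3,4,5}
Constraint 2 (U < X) on D(U)={2,3,4,5} D(X)={3,4,5,6}: no change
Constraint 3 (X < U) on D(X)={3,4,5,6} D(U)={2,3,4,5}: X {3,4,5,6}->{3,4}; U {2,3,4,5}->{4,5}
So after constraint 3: D(U) = {4,5}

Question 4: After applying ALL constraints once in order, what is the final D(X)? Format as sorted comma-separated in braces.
Constraint 1 (U < Y) on D(U)={2,3,4,5,6} D(Y)={3,5,6}: U {2,3,4,5,6}->{2,3,4,5}
Constraint 2 (U < X) on D(U)={2,3,4,5} D(X)={3,4,5,6}: no change
Constraint 3 (X < U) on D(X)={3,4,5,6} D(U)={2,3,4,5}: X {3,4,5,6}->{3,4}; U {2,3,4,5}->{4,5}
Constraint 4 (U < Y) on D(U)={4,5} D(Y)={3,5,6}: Y {3,5,6}->{5,6}
So after all 4 constraints: D(X) = {3,4}

Answer: {3,4}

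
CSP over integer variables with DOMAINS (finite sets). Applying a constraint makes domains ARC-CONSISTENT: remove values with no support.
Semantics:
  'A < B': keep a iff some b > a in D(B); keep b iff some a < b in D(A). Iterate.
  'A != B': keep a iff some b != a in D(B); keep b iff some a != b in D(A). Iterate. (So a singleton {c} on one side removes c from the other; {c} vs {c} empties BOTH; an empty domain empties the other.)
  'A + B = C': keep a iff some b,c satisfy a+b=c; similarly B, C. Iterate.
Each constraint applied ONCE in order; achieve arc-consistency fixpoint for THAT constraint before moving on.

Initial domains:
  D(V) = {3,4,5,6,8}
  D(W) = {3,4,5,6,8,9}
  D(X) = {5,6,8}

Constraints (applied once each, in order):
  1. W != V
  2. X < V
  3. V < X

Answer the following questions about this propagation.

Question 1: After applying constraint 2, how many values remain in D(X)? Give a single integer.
Constraint 1 (W != V) on D(W)={3,4,5,6,8,9} D(V)={3,4,5,6,8}: no change
Constraint 2 (X < V) on D(X)={5,6,8} D(V)={3,4,5,6,8}: X {5,6,8}->{5,6}; V {3,4,5,6,8}->{6,8}
So after constraint 2: D(X)={5,6}, size = 2

Answer: 2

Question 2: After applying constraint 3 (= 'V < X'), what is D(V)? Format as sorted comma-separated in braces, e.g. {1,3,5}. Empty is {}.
Constraint 1 (W != V) on D(W)={3,4,5,6,8,9} D(V)={3,4,5,6,8}: no change
Constraint 2 (X < V) on D(X)={5,6,8} D(V)={3,4,5,6,8}: X {5,6,8}->{5,6}; V {3,4,5,6,8}->{6,8}
Constraint 3 (V < X) on D(V)={6,8} D(X)={5,6}: V {6,8}->{}; X {5,6}->{}
So after constraint 3: D(V) = {}

Answer: {}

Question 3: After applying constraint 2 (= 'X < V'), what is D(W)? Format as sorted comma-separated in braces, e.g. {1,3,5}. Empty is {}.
Answer: {3,4,5,6,8,9}

Derivation:
Constraint 1 (W != V) on D(W)={3,4,5,6,8,9} D(V)={3,4,5,6,8}: no change
Constraint 2 (X < V) on D(X)={5,6,8} D(V)={3,4,5,6,8}: X {5,6,8}->{5,6}; V {3,4,5,6,8}->{6,8}
So after constraint 2: D(W) = {3,4,5,6,8,9}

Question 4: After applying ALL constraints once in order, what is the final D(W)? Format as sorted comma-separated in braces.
Constraint 1 (W != V) on D(W)={3,4,5,6,8,9} D(V)={3,4,5,6,8}: no change
Constraint 2 (X < V) on D(X)={5,6,8} D(V)={3,4,5,6,8}: X {5,6,8}->{5,6}; V {3,4,5,6,8}->{6,8}
Constraint 3 (V < X) on D(V)={6,8} D(X)={5,6}: V {6,8}->{}; X {5,6}->{}
So after all 3 constraints: D(W) = {3,4,5,6,8,9}

Answer: {3,4,5,6,8,9}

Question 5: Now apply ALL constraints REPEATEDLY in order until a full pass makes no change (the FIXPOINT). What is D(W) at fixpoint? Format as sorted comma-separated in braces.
pass 0 (initial): D(W)={3,4,5,6,8,9}
pass 1: V {3,4,5,6,8}->{}; X {5,6,8}->{}
pass 2: W {3,4,5,6,8,9}->{}
pass 3: no change
Fixpoint after 3 passes: D(W) = {}

Answer: {}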